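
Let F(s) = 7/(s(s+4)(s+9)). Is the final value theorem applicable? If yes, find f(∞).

Poles of sF(s) = 7/((s+4)(s+9)) are at s = -4 and s = -9, both in the left half-plane. Theorem applies. f(∞) = lim_{s→0} sF(s) = 7/(4·9) = 7/36

Final answer: 7/36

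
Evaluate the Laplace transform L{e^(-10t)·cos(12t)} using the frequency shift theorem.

Frequency shift: L{e^(at)f(t)} = F(s-a). L{e^(-10t)·cos(12t)} = (s+10)/((s+10)² + 144)

Final answer: (s+10)/((s+10)² + 144)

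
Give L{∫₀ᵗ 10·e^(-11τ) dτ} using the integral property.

L{∫₀ᵗ f(τ)dτ} = F(s)/s with F(s) = 10/(s+11), so L{∫₀ᵗ 10·e^(-11τ) dτ} = 10/(s(s+11))

Final answer: 10/(s(s+11))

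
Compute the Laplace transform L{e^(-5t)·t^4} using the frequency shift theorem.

L{e^(at)·t^n} = n!/(s-a)^(n+1), so L{e^(-5t)·t^4} = 24/(s+5)^5

Final answer: 24/(s+5)^5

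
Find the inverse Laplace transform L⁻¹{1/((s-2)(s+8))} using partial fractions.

Decompose: A/(s-2) + B/(s+8). A = 1/10, B = -1/10. f(t) = (e^(2t) - e^(-8t))/10

Final answer: (e^(2t) - e^(-8t))/10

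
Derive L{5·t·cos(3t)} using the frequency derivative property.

L{cos(3t)} = s/(s² + 9). Derivative: d/ds[s/(s² + 9)] = [(s² + 9) - s·2s]/(s² + 9)² = (9 - s²)/(s² + 9)². So L{t·cos(3t)} = -F'(s) = (s² - 9)/(s² + 9)². Then L{5·t·cos(3t)} = 5·(s² - 9)/(s² + 9)²

Final answer: 5·(s² - 9)/(s² + 9)²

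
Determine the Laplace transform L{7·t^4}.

L{t^n} = n!/s^(n+1), so L{t^4} = 24/s^5. Then L{7·t^4} = 7·24/s^5 = 168/s^5

Final answer: 168/s^5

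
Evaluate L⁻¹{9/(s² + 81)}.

This is the form c·a/(s² + a²) with a = 9. L⁻¹ = sin(9t)

Final answer: sin(9t)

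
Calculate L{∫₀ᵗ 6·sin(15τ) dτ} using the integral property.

L{∫₀ᵗ f(τ)dτ} = F(s)/s with F(s) = 90/(s² + 225), so the result is (90/(s² + 225))/s = 90/(s(s² + 225))

Final answer: 90/(s(s² + 225))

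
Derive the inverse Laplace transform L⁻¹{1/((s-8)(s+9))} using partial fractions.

Decompose: A/(s-8) + B/(s+9). A = 1/17, B = -1/17. f(t) = (e^(8t) - e^(-9t))/17

Final answer: (e^(8t) - e^(-9t))/17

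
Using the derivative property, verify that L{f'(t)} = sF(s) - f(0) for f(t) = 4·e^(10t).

f'(t) = 40e^(10t). Direct: L{f'(t)} = 40/(s-10). Property: s·4/(s-10) - 4 = (4s - 4(s-10))/(s-10) = 40/(s-10). ✓

Final answer: 40/(s-10)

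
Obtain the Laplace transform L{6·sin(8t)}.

L{sin(ωt)} = ω/(s² + ω²), so L{sin(8t)} = 8/(s² + 64). Then L{6·sin(8t)} = 6·8/(s² + 64) = 48/(s² + 64)

Final answer: 48/(s² + 64)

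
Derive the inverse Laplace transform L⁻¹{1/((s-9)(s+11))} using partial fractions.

Decompose: A/(s-9) + B/(s+11). A = 1/20, B = -1/20. f(t) = (e^(9t) - e^(-11t))/20

Final answer: (e^(9t) - e^(-11t))/20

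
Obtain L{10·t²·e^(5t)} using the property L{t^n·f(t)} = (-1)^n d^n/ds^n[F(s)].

L{e^(5t)} = 1/(s-5). d/ds[1/(s-5)] = -1/(s-5)². d²/ds²[1/(s-5)] = 2/(s-5)³. So L{t²·e^(5t)} = (-1)² · 2/(s-5)³ = 2/(s-5)³. Then L{10·t²·e^(5t)} = 10·2/(s-5)³ = 20/(s-5)³

Final answer: 20/(s-5)³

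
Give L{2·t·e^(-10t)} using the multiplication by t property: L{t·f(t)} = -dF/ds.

Using L{t^n·e^(at)} = n!/(s-a)^(n+1), L{t·e^(-10t)} = 1/(s+10)^2, so L{2·t·e^(-10t)} = 2·1/(s+10)^2 = 2/(s+10)^2

Final answer: 2/(s+10)^2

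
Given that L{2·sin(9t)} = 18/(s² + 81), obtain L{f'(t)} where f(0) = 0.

L{f'(t)} = s·F(s) - f(0) = s·18/(s² + 81) - 0 = 18s/(s² + 81)

Final answer: 18s/(s² + 81)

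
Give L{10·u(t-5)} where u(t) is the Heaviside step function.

L{u(t-a)} = e^(-as)/s. Here a=5, so L{u(t-5)} = e^(-5s)/s, and L{10·u(t-5)} = 10·e^(-5s)/s

Final answer: 10·e^(-5s)/s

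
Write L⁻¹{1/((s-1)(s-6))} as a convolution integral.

1/((s-1)(s-6)) = (1/(s-1))·(1/(s-6)) = L{e^t}·L{e^(6t)}. So f(t) = e^t*e^(6t) = ∫₀ᵗ e^(τ)·e^(6(t-τ)) dτ

Final answer: ∫₀ᵗ e^(τ)·e^(6(t-τ)) dτ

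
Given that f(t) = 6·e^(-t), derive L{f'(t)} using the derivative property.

f(0) = 6, F(s) = 6/(s+1). L{f'(t)} = s·F(s) - f(0) = 6s/(s+1) - 6 = (6s - 6(s+1))/(s+1) = -6/(s+1)

Final answer: -6/(s+1)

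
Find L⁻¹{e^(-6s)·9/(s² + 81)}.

L⁻¹{9/(s² + 81)} = sin(9t). By the time shift theorem, L⁻¹{e^(-as)F(s)} = u(t-a)f(t-a) with a=6, so L⁻¹{e^(-6s)·9/(s² + 81)} = u(t-6)·sin(9(t-6))

Final answer: u(t-6)·sin(9(t-6))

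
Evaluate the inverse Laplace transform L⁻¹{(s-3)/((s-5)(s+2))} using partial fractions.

Using partial fractions, f(t) = (2e^(5t) + 5e^(-2t))/7

Final answer: (2e^(5t) + 5e^(-2t))/7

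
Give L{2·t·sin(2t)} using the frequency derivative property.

L{sin(2t)} = 2/(s² + 4). By L{t·f(t)} = -F'(s): -d/ds[2/(s² + 4)] = -(2)·(-2s)/(s² + 4)² = 4s/(s² + 4)². Then L{2·t·sin(2t)} = 2·4s/(s² + 4)² = 8s/(s² + 4)²

Final answer: 8s/(s² + 4)²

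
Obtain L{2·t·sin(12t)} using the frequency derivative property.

L{sin(12t)} = 12/(s² + 144). By L{t·f(t)} = -F'(s): -d/ds[12/(s² + 144)] = -(12)·(-2s)/(s² + 144)² = 24s/(s² + 144)². Then L{2·t·sin(12t)} = 2·24s/(s² + 144)² = 48s/(s² + 144)²

Final answer: 48s/(s² + 144)²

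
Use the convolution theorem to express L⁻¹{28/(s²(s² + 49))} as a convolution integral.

28/(s²(s² + 49)) = (1/s²)·(28/(s² + 49)) = L{t}·L{4·sin(7t)}. So f(t) = t*(4·sin(7t)) = ∫₀ᵗ 4τ·sin(7(t-τ)) dτ

Final answer: ∫₀ᵗ 4τ·sin(7(t-τ)) dτ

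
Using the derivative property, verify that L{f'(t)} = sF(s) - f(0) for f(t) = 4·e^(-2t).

f'(t) = -8e^(-2t). Direct: L{f'(t)} = -8/(s+2). Property: s·4/(s+2) - 4 = (4s - 4(s+2))/(s+2) = -8/(s+2). ✓

Final answer: -8/(s+2)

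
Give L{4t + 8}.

L{4t + 8} = 4·L{t} + 8·L{1} = 4/s² + 8/s

Final answer: 4/s² + 8/s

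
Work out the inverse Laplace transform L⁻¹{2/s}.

L⁻¹{c/s} = c, so L⁻¹{2/s} = 2

Final answer: 2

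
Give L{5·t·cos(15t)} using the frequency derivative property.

L{cos(15t)} = s/(s² + 225). Derivative: d/ds[s/(s² + 225)] = [(s² + 225) - s·2s]/(s² + 225)² = (225 - s²)/(s² + 225)². So L{t·cos(15t)} = -F'(s) = (s² - 225)/(s² + 225)². Then L{5·t·cos(15t)} = 5·(s² - 225)/(s² + 225)²

Final answer: 5·(s² - 225)/(s² + 225)²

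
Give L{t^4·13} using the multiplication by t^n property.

L{13} = 13/s. d^1/ds^1[1/s] = -1/s². d^2/ds^2[1/s] = 2/s^3. d^3/ds^3[1/s] = -6/s^4. d^4/ds^4[1/s] = 24/s^5. So L{t^4} = (-1)^{4}·24/s^5 = 24/s^5. Then L{t^4·13} = 13·24/s^5 = 312/s^5

Final answer: 312/s^5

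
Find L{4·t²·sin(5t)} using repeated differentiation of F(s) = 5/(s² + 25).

F(s) = 5/(s² + 25). F'(s) = -10s/(s² + 25)². F''(s) = -10(25 - 3s²)/(s² + 25)³ = (30s² - 250)/(s² + 25)³. So L{t²·sin(5t)} = (-1)² F''(s) = (30s² - 250)/(s² + 25)³. Then L{4·t²·sin(5t)} = 4·(30s² - 250)/(s² + 25)³ = (120s² - 1000)/(s² + 25)³

Final answer: (120s² - 1000)/(s² + 25)³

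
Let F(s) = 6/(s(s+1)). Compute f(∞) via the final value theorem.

f(∞) = lim_{s→0} s·6/(s(s+1)) = lim_{s→0} 6/(s+1) = 6/1 = 6

Final answer: 6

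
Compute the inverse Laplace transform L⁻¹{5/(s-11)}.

L⁻¹{1/(s-a)} = e^(at), so L⁻¹{1/(s-11)} = e^(11t), and L⁻¹{5/(s-11)} = 5·e^(11t)

Final answer: 5·e^(11t)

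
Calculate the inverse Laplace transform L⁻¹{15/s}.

L⁻¹{c/s} = c, so L⁻¹{15/s} = 15

Final answer: 15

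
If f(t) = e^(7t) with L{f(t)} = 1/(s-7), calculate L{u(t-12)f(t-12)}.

Time shift theorem: L{u(t-a)f(t-a)} = e^(-as)F(s). Here a=12, F(s) = 1/(s-7), so L{u(t-12)f(t-12)} = e^(-12s)·1/(s-7)

Final answer: e^(-12s)·1/(s-7)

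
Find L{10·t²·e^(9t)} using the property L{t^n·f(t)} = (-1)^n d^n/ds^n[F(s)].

L{e^(9t)} = 1/(s-9). d/ds[1/(s-9)] = -1/(s-9)². d²/ds²[1/(s-9)] = 2/(s-9)³. So L{t²·e^(9t)} = (-1)² · 2/(s-9)³ = 2/(s-9)³. Then L{10·t²·e^(9t)} = 10·2/(s-9)³ = 20/(s-9)³

Final answer: 20/(s-9)³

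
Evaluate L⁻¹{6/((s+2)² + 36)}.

Form: b/((s-a)² + b²) → e^(at)sin(bt). With a=-2, b=6

Final answer: e^(-2t)·sin(6t)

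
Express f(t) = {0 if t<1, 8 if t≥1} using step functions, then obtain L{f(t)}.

f(t) = 8·u(t-1). L{u(t-1)} = e^(-s)/s, so L{f(t)} = 8·e^(-s)/s

Final answer: 8·e^(-s)/s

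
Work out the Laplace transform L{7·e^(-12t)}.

L{e^(at)} = 1/(s-a), so L{e^(-12t)} = 1/(s+12). Then L{7·e^(-12t)} = 7/(s+12)

Final answer: 7/(s+12)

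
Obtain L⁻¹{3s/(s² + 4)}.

This is the form c·s/(s² + a²) with a = 2, c = 3. L⁻¹ = 3·cos(2t)

Final answer: 3·cos(2t)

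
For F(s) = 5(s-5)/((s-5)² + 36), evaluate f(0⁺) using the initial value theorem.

f(0⁺) = lim_{s→∞} sF(s) = lim_{s→∞} 5s(s-5)/((s-5)² + 36) = 5

Final answer: 5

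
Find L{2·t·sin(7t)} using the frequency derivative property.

L{sin(7t)} = 7/(s² + 49). By L{t·f(t)} = -F'(s): -d/ds[7/(s² + 49)] = -(7)·(-2s)/(s² + 49)² = 14s/(s² + 49)². Then L{2·t·sin(7t)} = 2·14s/(s² + 49)² = 28s/(s² + 49)²

Final answer: 28s/(s² + 49)²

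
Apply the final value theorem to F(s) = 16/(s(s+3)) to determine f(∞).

f(∞) = lim_{s→0} s·16/(s(s+3)) = lim_{s→0} 16/(s+3) = 16/3 = 16/3

Final answer: 16/3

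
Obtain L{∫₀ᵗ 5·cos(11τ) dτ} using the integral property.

L{∫₀ᵗ f(τ)dτ} = F(s)/s with F(s) = 5s/(s² + 121), so the result is (5s/(s² + 121))/s = 5/(s² + 121)

Final answer: 5/(s² + 121)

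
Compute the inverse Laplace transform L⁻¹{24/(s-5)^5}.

L⁻¹{n!/(s-a)^(n+1)} = t^n·e^(at), so L⁻¹{24/(s-5)^5} = t^4·e^(5t)

Final answer: t^4·e^(5t)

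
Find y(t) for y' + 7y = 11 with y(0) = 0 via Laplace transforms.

sY + 7Y = 11/s. Y = 11/(s(s+7)). Partial fractions: Y = 11/7/s - 11/7/(s+7)

Final answer: y(t) = 11/7(1 - e^(-7t))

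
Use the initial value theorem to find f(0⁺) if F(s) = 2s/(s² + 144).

f(0⁺) = lim_{s→∞} s·2s/(s² + 144) = lim_{s→∞} 2s²/(s² + 144) = 2

Final answer: 2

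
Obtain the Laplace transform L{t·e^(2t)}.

L{t^n·e^(at)} = n!/(s-a)^(n+1), so L{t·e^(2t)} = 1/(s-2)^2

Final answer: 1/(s-2)^2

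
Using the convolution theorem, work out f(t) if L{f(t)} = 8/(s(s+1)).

8/(s(s+1)) = (8/s)·(1/(s+1)) = L{8}·L{e^(-t)}. By convolution, f(t) = 8*e^(-t) = ∫₀ᵗ 8·e^(-τ) dτ = 8·(1 - e^(-t))/1

Final answer: 8·(1 - e^(-t))/1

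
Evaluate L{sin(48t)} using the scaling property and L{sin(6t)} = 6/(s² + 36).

Using L{f(at)} = (1/a)F(s/a) with a=8: L{sin(48t)} = (1/8) · 6/((s/8)² + 36) = (1/8) · 6·64/(s² + 2304) = 48/(s² + 2304)

Final answer: 48/(s² + 2304)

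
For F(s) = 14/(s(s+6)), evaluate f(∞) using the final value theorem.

f(∞) = lim_{s→0} s·14/(s(s+6)) = lim_{s→0} 14/(s+6) = 14/6 = 7/3

Final answer: 7/3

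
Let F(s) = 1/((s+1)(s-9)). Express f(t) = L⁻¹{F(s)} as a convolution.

1/((s+1)(s-9)) = (1/(s+1))·(1/(s-9)) = L{e^(-t)}·L{e^(9t)}. So f(t) = e^(-t)*e^(9t) = ∫₀ᵗ e^(-τ)·e^(9(t-τ)) dτ

Final answer: ∫₀ᵗ e^(-τ)·e^(9(t-τ)) dτ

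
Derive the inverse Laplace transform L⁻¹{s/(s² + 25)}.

L⁻¹{s/(s² + 25)} = cos(5t)

Final answer: cos(5t)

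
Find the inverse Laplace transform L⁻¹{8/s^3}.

L⁻¹{n!/s^(n+1)} = t^n with n=2. So L⁻¹{2/s^3} = t^2, and L⁻¹{8/s^3} = (8/2)·t^2 = 4·t^2

Final answer: 4·t^2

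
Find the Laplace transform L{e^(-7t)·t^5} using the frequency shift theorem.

L{e^(at)·t^n} = n!/(s-a)^(n+1), so L{e^(-7t)·t^5} = 120/(s+7)^6

Final answer: 120/(s+7)^6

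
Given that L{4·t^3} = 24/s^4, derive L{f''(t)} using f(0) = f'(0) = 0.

L{f''(t)} = s²F(s) - sf(0) - f'(0) = s²·24/s^4 - 0 - 0 = 24/s^2

Final answer: 24/s^2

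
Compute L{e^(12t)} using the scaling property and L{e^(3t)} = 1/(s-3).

Using L{f(at)} = (1/a)F(s/a) with a=4 and f(t) = e^(3t): L{e^(12t)} = (1/4) · 1/((s/4)-3) = (1/4) · 4/(s-12) = 1/(s-12)

Final answer: 1/(s-12)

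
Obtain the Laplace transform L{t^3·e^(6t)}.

L{t^n·e^(at)} = n!/(s-a)^(n+1), so L{t^3·e^(6t)} = 6/(s-6)^4

Final answer: 6/(s-6)^4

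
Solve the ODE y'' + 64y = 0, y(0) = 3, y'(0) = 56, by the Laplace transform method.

L{y''} + 64L{y} = 0. s²Y - 3s - 56 + 64Y = 0. Y(s² + 64) = 3s + 56. Y = (3s + 56)/(s² + 64). Inverting: y(t) = 3cos(8t) + 7sin(8t)

Final answer: y(t) = 3cos(8t) + 7sin(8t)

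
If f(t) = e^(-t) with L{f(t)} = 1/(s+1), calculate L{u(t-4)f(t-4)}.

Time shift theorem: L{u(t-a)f(t-a)} = e^(-as)F(s). Here a=4, F(s) = 1/(s+1), so L{u(t-4)f(t-4)} = e^(-4s)·1/(s+1)

Final answer: e^(-4s)·1/(s+1)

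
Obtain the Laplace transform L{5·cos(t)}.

L{cos(ωt)} = s/(s² + ω²), so L{cos(t)} = s/(s² + 1). Then L{5·cos(t)} = 5·s/(s² + 1) = 5s/(s² + 1)

Final answer: 5s/(s² + 1)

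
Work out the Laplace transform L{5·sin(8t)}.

L{sin(ωt)} = ω/(s² + ω²), so L{sin(8t)} = 8/(s² + 64). Then L{5·sin(8t)} = 5·8/(s² + 64) = 40/(s² + 64)

Final answer: 40/(s² + 64)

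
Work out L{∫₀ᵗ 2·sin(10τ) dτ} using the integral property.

L{∫₀ᵗ f(τ)dτ} = F(s)/s with F(s) = 20/(s² + 100), so the result is (20/(s² + 100))/s = 20/(s(s² + 100))

Final answer: 20/(s(s² + 100))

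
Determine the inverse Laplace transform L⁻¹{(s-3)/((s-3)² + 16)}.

Using frequency shift, L⁻¹{(s-3)/((s-3)² + 16)} = e^(3t)·cos(4t)

Final answer: e^(3t)·cos(4t)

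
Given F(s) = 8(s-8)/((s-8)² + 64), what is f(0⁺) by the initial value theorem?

f(0⁺) = lim_{s→∞} sF(s) = lim_{s→∞} 8s(s-8)/((s-8)² + 64) = 8

Final answer: 8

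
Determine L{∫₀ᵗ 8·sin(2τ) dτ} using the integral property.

L{∫₀ᵗ f(τ)dτ} = F(s)/s with F(s) = 16/(s² + 4), so the result is (16/(s² + 4))/s = 16/(s(s² + 4))

Final answer: 16/(s(s² + 4))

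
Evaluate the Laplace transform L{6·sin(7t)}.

L{sin(ωt)} = ω/(s² + ω²), so L{sin(7t)} = 7/(s² + 49). Then L{6·sin(7t)} = 6·7/(s² + 49) = 42/(s² + 49)

Final answer: 42/(s² + 49)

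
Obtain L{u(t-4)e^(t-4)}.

u(t-a)f(t-a) with f(t)=e^t. L{e^t} = 1/(s-1). By time shift: e^(-4s)/(s-1)

Final answer: e^(-4s)/(s-1)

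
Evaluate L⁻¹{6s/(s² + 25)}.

This is the form c·s/(s² + a²) with a = 5, c = 6. L⁻¹ = 6·cos(5t)

Final answer: 6·cos(5t)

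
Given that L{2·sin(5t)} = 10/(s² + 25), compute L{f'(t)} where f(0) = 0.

L{f'(t)} = s·F(s) - f(0) = s·10/(s² + 25) - 0 = 10s/(s² + 25)

Final answer: 10s/(s² + 25)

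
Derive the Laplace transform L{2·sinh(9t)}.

L{sinh(ωt)} = ω/(s² - ω²), so L{sinh(9t)} = 9/(s² - 81). Then L{2·sinh(9t)} = 2·9/(s² - 81) = 18/(s² - 81)

Final answer: 18/(s² - 81)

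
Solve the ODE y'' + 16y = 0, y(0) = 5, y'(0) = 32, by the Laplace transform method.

L{y''} + 16L{y} = 0. s²Y - 5s - 32 + 16Y = 0. Y(s² + 16) = 5s + 32. Y = (5s + 32)/(s² + 16). Inverting: y(t) = 5cos(4t) + 8sin(4t)

Final answer: y(t) = 5cos(4t) + 8sin(4t)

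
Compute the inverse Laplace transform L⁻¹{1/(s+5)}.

L⁻¹{1/(s-a)} = e^(at), so L⁻¹{1/(s+5)} = e^(-5t)

Final answer: e^(-5t)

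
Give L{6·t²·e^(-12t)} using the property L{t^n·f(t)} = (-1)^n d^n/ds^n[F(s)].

L{e^(-12t)} = 1/(s+12). d/ds[1/(s+12)] = -1/(s+12)². d²/ds²[1/(s+12)] = 2/(s+12)³. So L{t²·e^(-12t)} = (-1)² · 2/(s+12)³ = 2/(s+12)³. Then L{6·t²·e^(-12t)} = 6·2/(s+12)³ = 12/(s+12)³

Final answer: 12/(s+12)³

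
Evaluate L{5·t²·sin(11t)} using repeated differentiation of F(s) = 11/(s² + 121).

F(s) = 11/(s² + 121). F'(s) = -22s/(s² + 121)². F''(s) = -22(121 - 3s²)/(s² + 121)³ = (66s² - 2662)/(s² + 121)³. So L{t²·sin(11t)} = (-1)² F''(s) = (66s² - 2662)/(s² + 121)³. Then L{5·t²·sin(11t)} = 5·(66s² - 2662)/(s² + 121)³ = (330s² - 13310)/(s² + 121)³

Final answer: (330s² - 13310)/(s² + 121)³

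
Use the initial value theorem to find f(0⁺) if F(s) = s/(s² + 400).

f(0⁺) = lim_{s→∞} s·s/(s² + 400) = lim_{s→∞} s²/(s² + 400) = 1

Final answer: 1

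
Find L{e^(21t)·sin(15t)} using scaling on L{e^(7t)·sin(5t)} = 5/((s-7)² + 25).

Scaling with a=3: L{e^(21t)·sin(15t)} = (1/3) · 5/((s/3-7)² + 25). Simplifying: 15/((s-21)² + 225)

Final answer: 15/((s-21)² + 225)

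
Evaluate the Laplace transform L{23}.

L{23} = 23 · L{1} = 23/s

Final answer: 23/s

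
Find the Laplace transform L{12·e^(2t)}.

L{e^(at)} = 1/(s-a), so L{e^(2t)} = 1/(s-2). Then L{12·e^(2t)} = 12/(s-2)

Final answer: 12/(s-2)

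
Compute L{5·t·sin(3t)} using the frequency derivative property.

L{sin(3t)} = 3/(s² + 9). By L{t·f(t)} = -F'(s): -d/ds[3/(s² + 9)] = -(3)·(-2s)/(s² + 9)² = 6s/(s² + 9)². Then L{5·t·sin(3t)} = 5·6s/(s² + 9)² = 30s/(s² + 9)²

Final answer: 30s/(s² + 9)²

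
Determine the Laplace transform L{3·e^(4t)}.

L{e^(at)} = 1/(s-a), so L{e^(4t)} = 1/(s-4). Then L{3·e^(4t)} = 3/(s-4)

Final answer: 3/(s-4)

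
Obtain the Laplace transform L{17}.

L{17} = 17 · L{1} = 17/s

Final answer: 17/s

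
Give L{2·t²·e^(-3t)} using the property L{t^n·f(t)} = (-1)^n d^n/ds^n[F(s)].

L{e^(-3t)} = 1/(s+3). d/ds[1/(s+3)] = -1/(s+3)². d²/ds²[1/(s+3)] = 2/(s+3)³. So L{t²·e^(-3t)} = (-1)² · 2/(s+3)³ = 2/(s+3)³. Then L{2·t²·e^(-3t)} = 2·2/(s+3)³ = 4/(s+3)³

Final answer: 4/(s+3)³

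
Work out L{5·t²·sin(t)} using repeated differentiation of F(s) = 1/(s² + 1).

F(s) = 1/(s² + 1). F'(s) = -2s/(s² + 1)². F''(s) = -2(1 - 3s²)/(s² + 1)³ = (6s² - 2)/(s² + 1)³. So L{t²·sin(t)} = (-1)² F''(s) = (6s² - 2)/(s² + 1)³. Then L{5·t²·sin(t)} = 5·(6s² - 2)/(s² + 1)³ = (30s² - 10)/(s² + 1)³

Final answer: (30s² - 10)/(s² + 1)³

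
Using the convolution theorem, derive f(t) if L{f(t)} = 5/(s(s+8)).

5/(s(s+8)) = (5/s)·(1/(s+8)) = L{5}·L{e^(-8t)}. By convolution, f(t) = 5*e^(-8t) = ∫₀ᵗ 5·e^(-8τ) dτ = 5·(1 - e^(-8t))/8

Final answer: 5·(1 - e^(-8t))/8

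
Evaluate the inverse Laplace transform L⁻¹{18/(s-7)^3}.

L⁻¹{n!/(s-a)^(n+1)} = t^n·e^(at) with n=2, a=7. So L⁻¹{2/(s-7)^3} = t^2·e^(7t), and L⁻¹{18/(s-7)^3} = (18/2)·t^2·e^(7t) = 9·t^2·e^(7t)

Final answer: 9·t^2·e^(7t)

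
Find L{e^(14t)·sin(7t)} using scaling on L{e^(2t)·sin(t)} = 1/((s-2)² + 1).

Scaling with a=7: L{e^(14t)·sin(7t)} = (1/7) · 1/((s/7-2)² + 1). Simplifying: 7/((s-14)² + 49)

Final answer: 7/((s-14)² + 49)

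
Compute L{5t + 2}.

L{5t + 2} = 5·L{t} + 2·L{1} = 5/s² + 2/s

Final answer: 5/s² + 2/s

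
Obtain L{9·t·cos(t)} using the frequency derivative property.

L{cos(t)} = s/(s² + 1). Derivative: d/ds[s/(s² + 1)] = [(s² + 1) - s·2s]/(s² + 1)² = (1 - s²)/(s² + 1)². So L{t·cos(t)} = -F'(s) = (s² - 1)/(s² + 1)². Then L{9·t·cos(t)} = 9·(s² - 1)/(s² + 1)²

Final answer: 9·(s² - 1)/(s² + 1)²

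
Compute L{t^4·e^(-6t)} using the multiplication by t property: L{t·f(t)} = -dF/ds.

Using L{t^n·e^(at)} = n!/(s-a)^(n+1), L{t^4·e^(-6t)} = 24/(s+6)^5

Final answer: 24/(s+6)^5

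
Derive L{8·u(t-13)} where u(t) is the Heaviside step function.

L{u(t-a)} = e^(-as)/s. Here a=13, so L{u(t-13)} = e^(-13s)/s, and L{8·u(t-13)} = 8·e^(-13s)/s

Final answer: 8·e^(-13s)/s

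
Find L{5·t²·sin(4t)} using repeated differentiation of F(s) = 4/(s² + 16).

F(s) = 4/(s² + 16). F'(s) = -8s/(s² + 16)². F''(s) = -8(16 - 3s²)/(s² + 16)³ = (24s² - 128)/(s² + 16)³. So L{t²·sin(4t)} = (-1)² F''(s) = (24s² - 128)/(s² + 16)³. Then L{5·t²·sin(4t)} = 5·(24s² - 128)/(s² + 16)³ = (120s² - 640)/(s² + 16)³

Final answer: (120s² - 640)/(s² + 16)³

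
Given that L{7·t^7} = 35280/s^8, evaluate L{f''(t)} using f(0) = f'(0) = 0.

L{f''(t)} = s²F(s) - sf(0) - f'(0) = s²·35280/s^8 - 0 - 0 = 35280/s^6

Final answer: 35280/s^6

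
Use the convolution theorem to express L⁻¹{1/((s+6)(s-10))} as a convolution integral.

1/((s+6)(s-10)) = (1/(s+6))·(1/(s-10)) = L{e^(-6t)}·L{e^(10t)}. So f(t) = e^(-6t)*e^(10t) = ∫₀ᵗ e^(-6τ)·e^(10(t-τ)) dτ

Final answer: ∫₀ᵗ e^(-6τ)·e^(10(t-τ)) dτ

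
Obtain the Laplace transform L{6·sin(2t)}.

L{sin(ωt)} = ω/(s² + ω²), so L{sin(2t)} = 2/(s² + 4). Then L{6·sin(2t)} = 6·2/(s² + 4) = 12/(s² + 4)

Final answer: 12/(s² + 4)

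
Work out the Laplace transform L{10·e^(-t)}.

L{e^(at)} = 1/(s-a), so L{e^(-t)} = 1/(s+1). Then L{10·e^(-t)} = 10/(s+1)

Final answer: 10/(s+1)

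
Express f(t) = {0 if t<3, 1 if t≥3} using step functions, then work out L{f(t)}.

f(t) = u(t-3). L{u(t-3)} = e^(-3s)/s, so L{f(t)} = e^(-3s)/s

Final answer: e^(-3s)/s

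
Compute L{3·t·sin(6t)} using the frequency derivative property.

L{sin(6t)} = 6/(s² + 36). By L{t·f(t)} = -F'(s): -d/ds[6/(s² + 36)] = -(6)·(-2s)/(s² + 36)² = 12s/(s² + 36)². Then L{3·t·sin(6t)} = 3·12s/(s² + 36)² = 36s/(s² + 36)²

Final answer: 36s/(s² + 36)²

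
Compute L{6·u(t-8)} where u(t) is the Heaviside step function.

L{u(t-a)} = e^(-as)/s. Here a=8, so L{u(t-8)} = e^(-8s)/s, and L{6·u(t-8)} = 6·e^(-8s)/s

Final answer: 6·e^(-8s)/s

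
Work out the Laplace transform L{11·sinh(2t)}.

L{sinh(ωt)} = ω/(s² - ω²), so L{sinh(2t)} = 2/(s² - 4). Then L{11·sinh(2t)} = 11·2/(s² - 4) = 22/(s² - 4)

Final answer: 22/(s² - 4)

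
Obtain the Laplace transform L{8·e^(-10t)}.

L{e^(at)} = 1/(s-a), so L{e^(-10t)} = 1/(s+10). Then L{8·e^(-10t)} = 8/(s+10)

Final answer: 8/(s+10)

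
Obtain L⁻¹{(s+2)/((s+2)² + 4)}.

Using frequency shift: L⁻¹{(s-a)/((s-a)² + b²)} = e^(at)cos(bt). Here a=-2, b=2

Final answer: e^(-2t)·cos(2t)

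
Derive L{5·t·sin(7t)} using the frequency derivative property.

L{sin(7t)} = 7/(s² + 49). By L{t·f(t)} = -F'(s): -d/ds[7/(s² + 49)] = -(7)·(-2s)/(s² + 49)² = 14s/(s² + 49)². Then L{5·t·sin(7t)} = 5·14s/(s² + 49)² = 70s/(s² + 49)²

Final answer: 70s/(s² + 49)²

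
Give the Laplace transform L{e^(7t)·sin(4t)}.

L{e^(at)·sin(ωt)} = ω/((s-a)² + ω²), so L{e^(7t)·sin(4t)} = 4/((s-7)² + 16)

Final answer: 4/((s-7)² + 16)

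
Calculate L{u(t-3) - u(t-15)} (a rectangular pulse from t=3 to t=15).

L{u(t-a)} = e^(-as)/s. L{u(t-3) - u(t-15)} = (e^(-3s) - e^(-15s))/s

Final answer: (e^(-3s) - e^(-15s))/s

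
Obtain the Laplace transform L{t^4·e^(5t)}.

L{t^n·e^(at)} = n!/(s-a)^(n+1), so L{t^4·e^(5t)} = 24/(s-5)^5

Final answer: 24/(s-5)^5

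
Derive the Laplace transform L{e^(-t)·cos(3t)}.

L{e^(at)·cos(ωt)} = (s-a)/((s-a)² + ω²), so L{e^(-t)·cos(3t)} = (s+1)/((s+1)² + 9)

Final answer: (s+1)/((s+1)² + 9)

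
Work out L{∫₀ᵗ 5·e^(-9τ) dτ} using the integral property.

L{∫₀ᵗ f(τ)dτ} = F(s)/s with F(s) = 5/(s+9), so L{∫₀ᵗ 5·e^(-9τ) dτ} = 5/(s(s+9))

Final answer: 5/(s(s+9))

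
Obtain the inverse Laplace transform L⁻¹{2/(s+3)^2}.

L⁻¹{n!/(s-a)^(n+1)} = t^n·e^(at) with n=1, a=-3. So L⁻¹{1/(s+3)^2} = t·e^(-3t), and L⁻¹{2/(s+3)^2} = (2/1)·t·e^(-3t) = 2·t·e^(-3t)

Final answer: 2·t·e^(-3t)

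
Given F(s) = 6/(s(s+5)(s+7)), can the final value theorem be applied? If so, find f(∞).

Poles of sF(s) = 6/((s+5)(s+7)) are at s = -5 and s = -7, both in the left half-plane. Theorem applies. f(∞) = lim_{s→0} sF(s) = 6/(5·7) = 6/35

Final answer: 6/35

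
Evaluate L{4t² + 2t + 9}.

L{4t² + 2t + 9} = 4·2/s³ + 2/s² + 9/s = 8/s³ + 2/s² + 9/s

Final answer: 8/s³ + 2/s² + 9/s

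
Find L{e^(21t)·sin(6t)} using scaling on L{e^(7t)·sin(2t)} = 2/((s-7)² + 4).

Scaling with a=3: L{e^(21t)·sin(6t)} = (1/3) · 2/((s/3-7)² + 4). Simplifying: 6/((s-21)² + 36)

Final answer: 6/((s-21)² + 36)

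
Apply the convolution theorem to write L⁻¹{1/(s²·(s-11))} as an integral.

1/(s²·(s-11)) = (1/s^2)·(1/(s-11)) = L{t}·L{e^(11t)}. So f(t) = t*e^(11t) = ∫₀ᵗ τ·e^(11(t-τ)) dτ

Final answer: ∫₀ᵗ τ·e^(11(t-τ)) dτ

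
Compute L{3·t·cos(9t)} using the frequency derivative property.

L{cos(9t)} = s/(s² + 81). Derivative: d/ds[s/(s² + 81)] = [(s² + 81) - s·2s]/(s² + 81)² = (81 - s²)/(s² + 81)². So L{t·cos(9t)} = -F'(s) = (s² - 81)/(s² + 81)². Then L{3·t·cos(9t)} = 3·(s² - 81)/(s² + 81)²

Final answer: 3·(s² - 81)/(s² + 81)²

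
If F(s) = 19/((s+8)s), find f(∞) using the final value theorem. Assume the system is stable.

f(∞) = lim_{s→0} sF(s) = lim_{s→0} 19/(s+8) = 19/8

Final answer: 19/8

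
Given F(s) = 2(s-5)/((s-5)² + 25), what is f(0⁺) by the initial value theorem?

f(0⁺) = lim_{s→∞} sF(s) = lim_{s→∞} 2s(s-5)/((s-5)² + 25) = 2

Final answer: 2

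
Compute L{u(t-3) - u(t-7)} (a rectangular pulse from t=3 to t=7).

L{u(t-a)} = e^(-as)/s. L{u(t-3) - u(t-7)} = (e^(-3s) - e^(-7s))/s

Final answer: (e^(-3s) - e^(-7s))/s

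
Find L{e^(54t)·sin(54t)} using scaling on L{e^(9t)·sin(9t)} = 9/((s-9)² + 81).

Scaling with a=6: L{e^(54t)·sin(54t)} = (1/6) · 9/((s/6-9)² + 81). Simplifying: 54/((s-54)² + 2916)

Final answer: 54/((s-54)² + 2916)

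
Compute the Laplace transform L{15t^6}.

L{15t^6} = 15 · L{t^6} = 15 · 720/s^7 = 10800/s^7

Final answer: 10800/s^7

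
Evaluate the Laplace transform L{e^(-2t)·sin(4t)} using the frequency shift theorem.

Frequency shift: L{e^(at)f(t)} = F(s-a). L{e^(-2t)·sin(4t)} = 4/((s+2)² + 16)

Final answer: 4/((s+2)² + 16)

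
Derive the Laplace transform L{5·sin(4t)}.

L{sin(ωt)} = ω/(s² + ω²), so L{sin(4t)} = 4/(s² + 16). Then L{5·sin(4t)} = 5·4/(s² + 16) = 20/(s² + 16)

Final answer: 20/(s² + 16)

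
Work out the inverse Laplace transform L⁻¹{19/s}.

L⁻¹{c/s} = c, so L⁻¹{19/s} = 19

Final answer: 19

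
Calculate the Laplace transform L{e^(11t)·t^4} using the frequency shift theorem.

L{e^(at)·t^n} = n!/(s-a)^(n+1), so L{e^(11t)·t^4} = 24/(s-11)^5

Final answer: 24/(s-11)^5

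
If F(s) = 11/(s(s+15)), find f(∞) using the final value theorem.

f(∞) = lim_{s→0} s·11/(s(s+15)) = lim_{s→0} 11/(s+15) = 11/15 = 11/15

Final answer: 11/15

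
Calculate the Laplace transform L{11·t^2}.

L{t^n} = n!/s^(n+1), so L{t^2} = 2/s^3. Then L{11·t^2} = 11·2/s^3 = 22/s^3

Final answer: 22/s^3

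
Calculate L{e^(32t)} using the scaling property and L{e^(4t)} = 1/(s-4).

Using L{f(at)} = (1/a)F(s/a) with a=8 and f(t) = e^(4t): L{e^(32t)} = (1/8) · 1/((s/8)-4) = (1/8) · 8/(s-32) = 1/(s-32)

Final answer: 1/(s-32)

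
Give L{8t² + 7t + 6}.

L{8t² + 7t + 6} = 8·2/s³ + 7/s² + 6/s = 16/s³ + 7/s² + 6/s

Final answer: 16/s³ + 7/s² + 6/s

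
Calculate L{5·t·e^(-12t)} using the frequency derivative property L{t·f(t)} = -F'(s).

L{e^(-12t)} = 1/(s+12). By frequency derivative: L{t·e^(-12t)} = -d/ds[1/(s+12)] = -(-1)/(s+12)² = 1/(s+12)². Then L{5·t·e^(-12t)} = 5·1/(s+12)² = 5/(s+12)²

Final answer: 5/(s+12)²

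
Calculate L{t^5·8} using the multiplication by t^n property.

L{8} = 8/s. d^1/ds^1[1/s] = -1/s². d^2/ds^2[1/s] = 2/s^3. d^3/ds^3[1/s] = -6/s^4. d^4/ds^4[1/s] = 24/s^5. d^5/ds^5[1/s] = -120/s^6. So L{t^5} = (-1)^{5}·-120/s^6 = 120/s^6. Then L{t^5·8} = 8·120/s^6 = 960/s^6

Final answer: 960/s^6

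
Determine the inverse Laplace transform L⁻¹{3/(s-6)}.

L⁻¹{1/(s-a)} = e^(at), so L⁻¹{1/(s-6)} = e^(6t), and L⁻¹{3/(s-6)} = 3·e^(6t)

Final answer: 3·e^(6t)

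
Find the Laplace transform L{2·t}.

L{t^n} = n!/s^(n+1), so L{t} = 1/s^2. Then L{2·t} = 2·1/s^2 = 2/s^2

Final answer: 2/s^2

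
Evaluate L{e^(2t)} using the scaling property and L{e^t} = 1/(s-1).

Using L{f(at)} = (1/a)F(s/a) with a=2 and f(t) = e^t: L{e^(2t)} = (1/2) · 1/((s/2)-1) = (1/2) · 2/(s-2) = 1/(s-2)

Final answer: 1/(s-2)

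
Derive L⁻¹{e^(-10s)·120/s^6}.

L⁻¹{120/s^6} = t^5. By the time shift theorem, L⁻¹{e^(-as)F(s)} = u(t-a)f(t-a) with a=10, so L⁻¹{e^(-10s)·120/s^6} = u(t-10)·(t-10)^5

Final answer: u(t-10)·(t-10)^5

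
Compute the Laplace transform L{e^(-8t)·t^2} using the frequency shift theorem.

L{e^(at)·t^n} = n!/(s-a)^(n+1), so L{e^(-8t)·t^2} = 2/(s+8)^3

Final answer: 2/(s+8)^3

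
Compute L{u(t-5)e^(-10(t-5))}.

u(t-a)f(t-a) with f(t)=e^(-10t). L{e^(-10t)} = 1/(s+10). By time shift: e^(-5s)/(s+10)

Final answer: e^(-5s)/(s+10)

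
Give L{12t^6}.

L{t^n} = n!/s^(n+1). So L{12t^6} = 12·6!/s^7 = 8640/s^7

Final answer: 8640/s^7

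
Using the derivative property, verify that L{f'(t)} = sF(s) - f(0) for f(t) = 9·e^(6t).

f'(t) = 54e^(6t). Direct: L{f'(t)} = 54/(s-6). Property: s·9/(s-6) - 9 = (9s - 9(s-6))/(s-6) = 54/(s-6). ✓

Final answer: 54/(s-6)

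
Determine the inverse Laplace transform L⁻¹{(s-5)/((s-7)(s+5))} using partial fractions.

Using partial fractions, f(t) = (2e^(7t) + 10e^(-5t))/12

Final answer: (2e^(7t) + 10e^(-5t))/12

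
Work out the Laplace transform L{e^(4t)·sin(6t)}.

L{e^(at)·sin(ωt)} = ω/((s-a)² + ω²), so L{e^(4t)·sin(6t)} = 6/((s-4)² + 36)

Final answer: 6/((s-4)² + 36)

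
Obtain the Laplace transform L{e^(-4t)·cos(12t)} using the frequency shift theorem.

Frequency shift: L{e^(at)f(t)} = F(s-a). L{e^(-4t)·cos(12t)} = (s+4)/((s+4)² + 144)

Final answer: (s+4)/((s+4)² + 144)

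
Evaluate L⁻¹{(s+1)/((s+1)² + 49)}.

Using frequency shift: L⁻¹{(s-a)/((s-a)² + b²)} = e^(at)cos(bt). Here a=-1, b=7

Final answer: e^(-t)·cos(7t)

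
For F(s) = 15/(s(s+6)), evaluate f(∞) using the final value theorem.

f(∞) = lim_{s→0} s·15/(s(s+6)) = lim_{s→0} 15/(s+6) = 15/6 = 5/2

Final answer: 5/2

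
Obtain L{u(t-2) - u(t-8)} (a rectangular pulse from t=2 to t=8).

L{u(t-a)} = e^(-as)/s. L{u(t-2) - u(t-8)} = (e^(-2s) - e^(-8s))/s

Final answer: (e^(-2s) - e^(-8s))/s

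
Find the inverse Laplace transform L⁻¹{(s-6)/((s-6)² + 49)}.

Using frequency shift, L⁻¹{(s-6)/((s-6)² + 49)} = e^(6t)·cos(7t)

Final answer: e^(6t)·cos(7t)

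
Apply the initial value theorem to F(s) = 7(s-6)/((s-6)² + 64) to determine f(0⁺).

f(0⁺) = lim_{s→∞} sF(s) = lim_{s→∞} 7s(s-6)/((s-6)² + 64) = 7

Final answer: 7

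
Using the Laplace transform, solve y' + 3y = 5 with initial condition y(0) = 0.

sY + 3Y = 5/s. Y = 5/(s(s+3)). Partial fractions: Y = 5/3/s - 5/3/(s+3)

Final answer: y(t) = 5/3(1 - e^(-3t))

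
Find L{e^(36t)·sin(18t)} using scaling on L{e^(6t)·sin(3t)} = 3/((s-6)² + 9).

Scaling with a=6: L{e^(36t)·sin(18t)} = (1/6) · 3/((s/6-6)² + 9). Simplifying: 18/((s-36)² + 324)

Final answer: 18/((s-36)² + 324)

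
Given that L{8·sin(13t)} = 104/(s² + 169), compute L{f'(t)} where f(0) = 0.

L{f'(t)} = s·F(s) - f(0) = s·104/(s² + 169) - 0 = 104s/(s² + 169)

Final answer: 104s/(s² + 169)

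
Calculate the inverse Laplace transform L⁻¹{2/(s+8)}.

L⁻¹{1/(s-a)} = e^(at), so L⁻¹{1/(s+8)} = e^(-8t), and L⁻¹{2/(s+8)} = 2·e^(-8t)

Final answer: 2·e^(-8t)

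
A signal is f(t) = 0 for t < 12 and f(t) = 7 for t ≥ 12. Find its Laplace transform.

f(t) = 7·u(t-12). L{u(t-12)} = e^(-12s)/s, so L{f(t)} = 7·e^(-12s)/s

Final answer: 7·e^(-12s)/s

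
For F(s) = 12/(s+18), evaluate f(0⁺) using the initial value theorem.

f(0⁺) = lim_{s→∞} s·12/(s+18) = lim_{s→∞} 12s/(s+18) = 12

Final answer: 12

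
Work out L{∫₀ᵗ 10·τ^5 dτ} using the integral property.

L{∫₀ᵗ f(τ)dτ} = F(s)/s with f(t) = 10t^5. F(s) = 1200/s^6, so L{∫₀ᵗ 10·τ^5 dτ} = (1200/s^6)/s = 1200/s^7. (Check: ∫₀ᵗ 10·τ^5 dτ = 10t^6/6.)

Final answer: 1200/s^7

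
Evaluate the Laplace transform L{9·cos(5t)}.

L{cos(ωt)} = s/(s² + ω²), so L{cos(5t)} = s/(s² + 25). Then L{9·cos(5t)} = 9·s/(s² + 25) = 9s/(s² + 25)

Final answer: 9s/(s² + 25)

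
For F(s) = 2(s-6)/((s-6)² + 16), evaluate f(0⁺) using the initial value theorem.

f(0⁺) = lim_{s→∞} sF(s) = lim_{s→∞} 2s(s-6)/((s-6)² + 16) = 2

Final answer: 2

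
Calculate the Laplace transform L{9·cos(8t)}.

L{cos(ωt)} = s/(s² + ω²), so L{cos(8t)} = s/(s² + 64). Then L{9·cos(8t)} = 9·s/(s² + 64) = 9s/(s² + 64)

Final answer: 9s/(s² + 64)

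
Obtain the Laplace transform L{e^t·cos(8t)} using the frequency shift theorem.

Frequency shift: L{e^(at)f(t)} = F(s-a). L{e^t·cos(8t)} = (s-1)/((s-1)² + 64)

Final answer: (s-1)/((s-1)² + 64)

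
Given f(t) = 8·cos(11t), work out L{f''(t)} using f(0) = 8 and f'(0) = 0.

F(s) = 8s/(s² + 121). L{f''(t)} = s²F(s) - sf(0) - f'(0) = 8s³/(s² + 121) - 8s = (8s³ - 8s(s² + 121))/(s² + 121) = -968s/(s² + 121)

Final answer: -968s/(s² + 121)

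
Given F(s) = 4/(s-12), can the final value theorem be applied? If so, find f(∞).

sF(s) = 4s/(s-12) has a pole at s = 12 in the right half-plane. Theorem does NOT apply (unstable system; f(t) = 4·e^(12t) grows without bound).

Final answer: Not applicable (unstable)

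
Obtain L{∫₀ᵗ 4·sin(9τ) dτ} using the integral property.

L{∫₀ᵗ f(τ)dτ} = F(s)/s with F(s) = 36/(s² + 81), so the result is (36/(s² + 81))/s = 36/(s(s² + 81))

Final answer: 36/(s(s² + 81))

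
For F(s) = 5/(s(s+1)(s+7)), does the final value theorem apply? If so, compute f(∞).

Poles of sF(s) = 5/((s+1)(s+7)) are at s = -1 and s = -7, both in the left half-plane. Theorem applies. f(∞) = lim_{s→0} sF(s) = 5/(1·7) = 5/7

Final answer: 5/7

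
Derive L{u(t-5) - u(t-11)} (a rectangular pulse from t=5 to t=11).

L{u(t-a)} = e^(-as)/s. L{u(t-5) - u(t-11)} = (e^(-5s) - e^(-11s))/s

Final answer: (e^(-5s) - e^(-11s))/s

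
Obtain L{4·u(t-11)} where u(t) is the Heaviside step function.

L{u(t-a)} = e^(-as)/s. Here a=11, so L{u(t-11)} = e^(-11s)/s, and L{4·u(t-11)} = 4·e^(-11s)/s

Final answer: 4·e^(-11s)/s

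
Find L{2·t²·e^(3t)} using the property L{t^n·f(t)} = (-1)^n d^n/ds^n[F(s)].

L{e^(3t)} = 1/(s-3). d/ds[1/(s-3)] = -1/(s-3)². d²/ds²[1/(s-3)] = 2/(s-3)³. So L{t²·e^(3t)} = (-1)² · 2/(s-3)³ = 2/(s-3)³. Then L{2·t²·e^(3t)} = 2·2/(s-3)³ = 4/(s-3)³

Final answer: 4/(s-3)³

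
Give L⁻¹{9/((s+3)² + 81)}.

Form: b/((s-a)² + b²) → e^(at)sin(bt). With a=-3, b=9

Final answer: e^(-3t)·sin(9t)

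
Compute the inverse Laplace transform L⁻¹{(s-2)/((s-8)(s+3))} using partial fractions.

Using partial fractions, f(t) = (6e^(8t) + 5e^(-3t))/11

Final answer: (6e^(8t) + 5e^(-3t))/11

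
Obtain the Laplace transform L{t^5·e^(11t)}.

L{t^n·e^(at)} = n!/(s-a)^(n+1), so L{t^5·e^(11t)} = 120/(s-11)^6

Final answer: 120/(s-11)^6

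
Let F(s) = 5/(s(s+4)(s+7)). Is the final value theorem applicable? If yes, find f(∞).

Poles of sF(s) = 5/((s+4)(s+7)) are at s = -4 and s = -7, both in the left half-plane. Theorem applies. f(∞) = lim_{s→0} sF(s) = 5/(4·7) = 5/28

Final answer: 5/28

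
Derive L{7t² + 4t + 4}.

L{7t² + 4t + 4} = 7·2/s³ + 4/s² + 4/s = 14/s³ + 4/s² + 4/s

Final answer: 14/s³ + 4/s² + 4/s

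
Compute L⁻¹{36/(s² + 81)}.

This is the form c·a/(s² + a²) with a = 9, c = 4. L⁻¹ = 4·sin(9t)

Final answer: 4·sin(9t)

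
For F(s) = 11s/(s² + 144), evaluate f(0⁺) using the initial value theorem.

f(0⁺) = lim_{s→∞} s·11s/(s² + 144) = lim_{s→∞} 11s²/(s² + 144) = 11

Final answer: 11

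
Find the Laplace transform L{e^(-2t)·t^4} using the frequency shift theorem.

L{e^(at)·t^n} = n!/(s-a)^(n+1), so L{e^(-2t)·t^4} = 24/(s+2)^5

Final answer: 24/(s+2)^5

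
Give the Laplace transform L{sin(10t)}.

L{sin(ωt)} = ω/(s² + ω²), so L{sin(10t)} = 10/(s² + 100)

Final answer: 10/(s² + 100)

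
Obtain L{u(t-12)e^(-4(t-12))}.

u(t-a)f(t-a) with f(t)=e^(-4t). L{e^(-4t)} = 1/(s+4). By time shift: e^(-12s)/(s+4)

Final answer: e^(-12s)/(s+4)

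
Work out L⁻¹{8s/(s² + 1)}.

This is the form c·s/(s² + a²) with a = 1, c = 8. L⁻¹ = 8·cos(t)

Final answer: 8·cos(t)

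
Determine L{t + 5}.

L{t + 5} = L{t} + 5·L{1} = 1/s² + 5/s

Final answer: 1/s² + 5/s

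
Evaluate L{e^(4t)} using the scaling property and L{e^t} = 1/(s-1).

Using L{f(at)} = (1/a)F(s/a) with a=4 and f(t) = e^t: L{e^(4t)} = (1/4) · 1/((s/4)-1) = (1/4) · 4/(s-4) = 1/(s-4)

Final answer: 1/(s-4)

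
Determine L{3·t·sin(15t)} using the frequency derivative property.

L{sin(15t)} = 15/(s² + 225). By L{t·f(t)} = -F'(s): -d/ds[15/(s² + 225)] = -(15)·(-2s)/(s² + 225)² = 30s/(s² + 225)². Then L{3·t·sin(15t)} = 3·30s/(s² + 225)² = 90s/(s² + 225)²

Final answer: 90s/(s² + 225)²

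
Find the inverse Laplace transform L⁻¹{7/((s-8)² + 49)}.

Using frequency shift, L⁻¹{7/((s-8)² + 49)} = e^(8t)·sin(7t)

Final answer: e^(8t)·sin(7t)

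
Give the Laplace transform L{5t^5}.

L{5t^5} = 5 · L{t^5} = 5 · 120/s^6 = 600/s^6

Final answer: 600/s^6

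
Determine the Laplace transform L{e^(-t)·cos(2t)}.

L{e^(at)·cos(ωt)} = (s-a)/((s-a)² + ω²), so L{e^(-t)·cos(2t)} = (s+1)/((s+1)² + 4)

Final answer: (s+1)/((s+1)² + 4)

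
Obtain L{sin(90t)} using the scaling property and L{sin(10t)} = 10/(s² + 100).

Using L{f(at)} = (1/a)F(s/a) with a=9: L{sin(90t)} = (1/9) · 10/((s/9)² + 100) = (1/9) · 10·81/(s² + 8100) = 90/(s² + 8100)

Final answer: 90/(s² + 8100)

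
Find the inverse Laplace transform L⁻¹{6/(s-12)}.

L⁻¹{1/(s-a)} = e^(at), so L⁻¹{1/(s-12)} = e^(12t), and L⁻¹{6/(s-12)} = 6·e^(12t)

Final answer: 6·e^(12t)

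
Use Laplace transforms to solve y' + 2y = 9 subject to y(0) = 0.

sY + 2Y = 9/s. Y = 9/(s(s+2)). Partial fractions: Y = 9/2/s - 9/2/(s+2)

Final answer: y(t) = 9/2(1 - e^(-2t))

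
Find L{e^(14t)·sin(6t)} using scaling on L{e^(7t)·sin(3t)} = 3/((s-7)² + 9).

Scaling with a=2: L{e^(14t)·sin(6t)} = (1/2) · 3/((s/2-7)² + 9). Simplifying: 6/((s-14)² + 36)

Final answer: 6/((s-14)² + 36)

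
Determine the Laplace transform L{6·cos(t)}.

L{cos(ωt)} = s/(s² + ω²), so L{cos(t)} = s/(s² + 1). Then L{6·cos(t)} = 6·s/(s² + 1) = 6s/(s² + 1)

Final answer: 6s/(s² + 1)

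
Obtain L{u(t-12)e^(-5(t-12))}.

u(t-a)f(t-a) with f(t)=e^(-5t). L{e^(-5t)} = 1/(s+5). By time shift: e^(-12s)/(s+5)

Final answer: e^(-12s)/(s+5)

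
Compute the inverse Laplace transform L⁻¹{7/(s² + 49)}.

L⁻¹{7/(s² + 49)} = sin(7t)

Final answer: sin(7t)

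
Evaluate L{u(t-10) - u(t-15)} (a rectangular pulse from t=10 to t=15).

L{u(t-a)} = e^(-as)/s. L{u(t-10) - u(t-15)} = (e^(-10s) - e^(-15s))/s

Final answer: (e^(-10s) - e^(-15s))/s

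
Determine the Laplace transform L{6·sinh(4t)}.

L{sinh(ωt)} = ω/(s² - ω²), so L{sinh(4t)} = 4/(s² - 16). Then L{6·sinh(4t)} = 6·4/(s² - 16) = 24/(s² - 16)

Final answer: 24/(s² - 16)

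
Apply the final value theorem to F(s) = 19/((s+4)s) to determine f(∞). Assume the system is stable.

f(∞) = lim_{s→0} sF(s) = lim_{s→0} 19/(s+4) = 19/4

Final answer: 19/4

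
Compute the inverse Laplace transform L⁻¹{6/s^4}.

L⁻¹{n!/s^(n+1)} = t^n with n=3. So L⁻¹{6/s^4} = t^3

Final answer: t^3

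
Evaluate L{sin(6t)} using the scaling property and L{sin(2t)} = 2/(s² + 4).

Using L{f(at)} = (1/a)F(s/a) with a=3: L{sin(6t)} = (1/3) · 2/((s/3)² + 4) = (1/3) · 2·9/(s² + 36) = 6/(s² + 36)

Final answer: 6/(s² + 36)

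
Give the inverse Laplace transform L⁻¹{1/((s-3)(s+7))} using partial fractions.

Decompose: A/(s-3) + B/(s+7). A = 1/10, B = -1/10. f(t) = (e^(3t) - e^(-7t))/10

Final answer: (e^(3t) - e^(-7t))/10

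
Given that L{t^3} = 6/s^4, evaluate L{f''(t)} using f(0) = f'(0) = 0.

L{f''(t)} = s²F(s) - sf(0) - f'(0) = s²·6/s^4 - 0 - 0 = 6/s^2

Final answer: 6/s^2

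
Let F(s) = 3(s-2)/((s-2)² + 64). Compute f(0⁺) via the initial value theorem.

f(0⁺) = lim_{s→∞} sF(s) = lim_{s→∞} 3s(s-2)/((s-2)² + 64) = 3

Final answer: 3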